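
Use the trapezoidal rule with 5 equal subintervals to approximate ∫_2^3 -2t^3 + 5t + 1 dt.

Δt = (3 − 2)/5 = 0.2.
f(2) = -5, f(2.2) = -9.296, f(2.4) = -14.648, f(2.6) = -21.152, f(2.8) = -28.904, f(3) = -38.
T_5 = (Δt/2)·[f(t_0) + 2f(t_1) + ... + 2f(t_{4}) + f(t_5)].
Sum = -19.1.

-19.1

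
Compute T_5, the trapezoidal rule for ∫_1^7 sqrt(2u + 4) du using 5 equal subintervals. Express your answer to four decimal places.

20.5362

Δu = (7 − 1)/5 = 1.2.
f(1) ≈ 2.4495, f(2.2) ≈ 2.8983, f(3.4) ≈ 3.2863, f(4.6) ≈ 3.6332, f(5.8) ≈ 3.9497, f(7) ≈ 4.2426.
T_5 = (Δu/2)·[f(u_0) + 2f(u_1) + ... + 2f(u_{4}) + f(u_5)].
Sum ≈ 20.5362.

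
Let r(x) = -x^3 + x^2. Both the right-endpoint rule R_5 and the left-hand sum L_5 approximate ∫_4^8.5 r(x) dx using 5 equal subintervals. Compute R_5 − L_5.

R_5 = -1290.6675.
L_5 = -846.18.
R_5 − L_5 = -444.4875.

-444.4875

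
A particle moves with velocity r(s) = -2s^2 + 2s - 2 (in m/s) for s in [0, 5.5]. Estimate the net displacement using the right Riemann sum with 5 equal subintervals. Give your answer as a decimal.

Δs = (5.5 − 0)/5 = 1.1.
Right endpoints: 1.1, 2.2, 3.3, 4.4, 5.5.
r(1.1) = -2.22, r(2.2) = -7.28, r(3.3) = -17.18, r(4.4) = -31.92, r(5.5) = -51.5.
Sum = Δs · [r(1.1) + r(2.2) + r(3.3) + r(4.4) + r(5.5)].
Sum = -121.11.

-121.11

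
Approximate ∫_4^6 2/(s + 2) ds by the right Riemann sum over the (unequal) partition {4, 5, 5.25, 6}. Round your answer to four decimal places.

0.5422

Subinterval widths: 1, 0.25, 0.75.
Right endpoints: 5, 5.25, 6.
f(5) = 2/7, f(5.25) = 8/29, f(6) = 0.25.
Sum = Σ Δs_i · f(s_i).
Sum ≈ 0.5422.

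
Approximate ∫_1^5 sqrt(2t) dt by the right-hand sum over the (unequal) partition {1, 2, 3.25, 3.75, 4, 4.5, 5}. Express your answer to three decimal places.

10.344

Subinterval widths: 1, 1.25, 0.5, 0.25, 0.5, 0.5.
Right endpoints: 2, 3.25, 3.75, 4, 4.5, 5.
f(2) ≈ 2.000, f(3.25) ≈ 2.550, f(3.75) ≈ 2.739, f(4) ≈ 2.828, f(4.5) ≈ 3.000, f(5) ≈ 3.162.
Sum = Σ Δt_i · f(t_i).
Sum ≈ 10.344.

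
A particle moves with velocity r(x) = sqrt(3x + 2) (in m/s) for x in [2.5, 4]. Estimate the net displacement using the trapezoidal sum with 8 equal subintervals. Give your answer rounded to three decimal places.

5.134

Δx = (4 − 2.5)/8 = 0.1875.
r(2.5) ≈ 3.082, r(2.6875) ≈ 3.172, r(2.875) ≈ 3.260, r(3.0625) ≈ 3.345, r(3.25) ≈ 3.428, r(3.4375) ≈ 3.509, r(3.625) ≈ 3.588, r(3.8125) ≈ 3.666, r(4) ≈ 3.742.
T_8 = (Δx/2)·[r(x_0) + 2r(x_1) + ... + 2r(x_{7}) + r(x_8)].
Sum ≈ 5.134.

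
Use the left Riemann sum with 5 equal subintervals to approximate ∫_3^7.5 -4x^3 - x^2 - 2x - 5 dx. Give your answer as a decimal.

-2587.23

Δx = (7.5 − 3)/5 = 0.9.
Left endpoints: 3, 3.9, 4.8, 5.7, 6.6.
f(3) = -128, f(3.9) = -265.286, f(4.8) = -480.008, f(5.7) = -789.662, f(6.6) = -1211.744.
Sum = Δx · [f(3) + f(3.9) + f(4.8) + f(5.7) + f(6.6)].
Sum = -2587.23.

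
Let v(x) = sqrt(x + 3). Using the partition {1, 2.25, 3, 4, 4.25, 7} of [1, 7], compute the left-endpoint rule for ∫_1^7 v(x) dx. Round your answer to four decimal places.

Subinterval widths: 1.25, 0.75, 1, 0.25, 2.75.
Left endpoints: 1, 2.25, 3, 4, 4.25.
v(1) ≈ 2.0000, v(2.25) ≈ 2.2913, v(3) ≈ 2.4495, v(4) ≈ 2.6458, v(4.25) ≈ 2.6926.
Sum = Σ Δx_i · v(x_i).
Sum ≈ 14.7340.

14.7340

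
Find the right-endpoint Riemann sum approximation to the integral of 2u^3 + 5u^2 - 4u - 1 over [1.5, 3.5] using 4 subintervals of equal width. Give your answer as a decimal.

148.25

Δu = (3.5 − 1.5)/4 = 0.5.
Right endpoints: 2, 2.5, 3, 3.5.
f(2) = 27, f(2.5) = 51.5, f(3) = 86, f(3.5) = 132.
Sum = Δu · [f(2) + f(2.5) + f(3) + f(3.5)].
Sum = 148.25.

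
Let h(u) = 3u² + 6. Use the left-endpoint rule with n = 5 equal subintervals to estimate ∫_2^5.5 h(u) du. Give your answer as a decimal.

Δu = (5.5 − 2)/5 = 0.7.
Left endpoints: 2, 2.7, 3.4, 4.1, 4.8.
h(2) = 18, h(2.7) = 27.87, h(3.4) = 40.68, h(4.1) = 56.43, h(4.8) = 75.12.
Sum = Δu · [h(2) + h(2.7) + h(3.4) + h(4.1) + h(4.8)].
Sum = 152.67.

152.67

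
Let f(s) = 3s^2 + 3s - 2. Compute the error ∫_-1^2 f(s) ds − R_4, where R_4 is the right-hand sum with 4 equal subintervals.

-7.59375

Exact integral: ∫_-1^2 f(s) ds = 7.5.
R_4 = 15.09375.
Error = 7.5 − 15.09375 = -7.59375.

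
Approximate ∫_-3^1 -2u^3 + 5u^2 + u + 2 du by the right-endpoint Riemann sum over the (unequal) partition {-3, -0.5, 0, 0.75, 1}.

13.5390625

Subinterval widths: 2.5, 0.5, 0.75, 0.25.
Right endpoints: -0.5, 0, 0.75, 1.
f(-0.5) = 3, f(0) = 2, f(0.75) = 4.71875, f(1) = 6.
Sum = Σ Δu_i · f(u_i).
Sum = 13.5390625.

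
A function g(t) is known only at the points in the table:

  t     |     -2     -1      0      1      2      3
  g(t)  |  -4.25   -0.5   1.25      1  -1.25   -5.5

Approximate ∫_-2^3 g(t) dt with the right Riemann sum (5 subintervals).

-5

Δt = 1.
Sum = 1·[(-0.5) + 1.25 + 1 + (-1.25) + (-5.5)] = -5.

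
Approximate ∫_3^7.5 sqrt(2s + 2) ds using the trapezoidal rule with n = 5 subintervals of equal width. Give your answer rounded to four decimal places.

15.8143

Δs = (7.5 − 3)/5 = 0.9.
f(3) ≈ 2.8284, f(3.9) ≈ 3.1305, f(4.8) ≈ 3.4059, f(5.7) ≈ 3.6606, f(6.6) ≈ 3.8987, f(7.5) ≈ 4.1231.
T_5 = (Δs/2)·[f(s_0) + 2f(s_1) + ... + 2f(s_{4}) + f(s_5)].
Sum ≈ 15.8143.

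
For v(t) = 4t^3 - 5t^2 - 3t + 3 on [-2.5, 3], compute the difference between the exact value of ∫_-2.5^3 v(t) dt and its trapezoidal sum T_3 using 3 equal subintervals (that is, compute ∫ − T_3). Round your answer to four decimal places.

Exact integral: ∫_-2.5^3 v(t) dt ≈ -16.729167.
T_3 ≈ -22.891204.
Error ≈ -16.729167 − (-22.891204) ≈ 6.1620.

6.1620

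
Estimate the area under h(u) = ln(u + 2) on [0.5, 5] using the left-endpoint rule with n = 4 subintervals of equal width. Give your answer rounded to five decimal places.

6.22462

Δu = (5 − 0.5)/4 = 1.125.
Left endpoints: 0.5, 1.625, 2.75, 3.875.
h(0.5) ≈ 0.91629, h(1.625) ≈ 1.28785, h(2.75) ≈ 1.55814, h(3.875) ≈ 1.77071.
Sum = Δu · [h(0.5) + h(1.625) + h(2.75) + h(3.875)].
Sum ≈ 6.22462.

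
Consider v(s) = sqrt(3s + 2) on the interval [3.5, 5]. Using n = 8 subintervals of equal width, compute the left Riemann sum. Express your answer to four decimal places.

5.7000

Δs = (5 − 3.5)/8 = 0.1875.
Left endpoints: 3.5, 3.6875, 3.875, 4.0625, 4.25, 4.4375, 4.625, 4.8125.
v(3.5) ≈ 3.5355, v(3.6875) ≈ 3.6142, v(3.875) ≈ 3.6912, v(4.0625) ≈ 3.7666, v(4.25) ≈ 3.8406, v(4.4375) ≈ 3.9131, v(4.625) ≈ 3.9843, v(4.8125) ≈ 4.0543.
Sum = Δs · [v(3.5) + v(3.6875) + v(3.875) + ...].
Sum ≈ 5.7000.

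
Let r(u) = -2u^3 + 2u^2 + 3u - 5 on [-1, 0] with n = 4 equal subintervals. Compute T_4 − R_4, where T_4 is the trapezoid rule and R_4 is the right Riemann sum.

T_4 = -5.28125.
R_4 = -5.40625.
T_4 − R_4 = 0.125.

0.125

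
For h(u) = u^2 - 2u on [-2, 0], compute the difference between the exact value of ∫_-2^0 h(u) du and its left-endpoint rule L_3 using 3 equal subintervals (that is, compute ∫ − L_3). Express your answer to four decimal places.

Exact integral: ∫_-2^0 h(u) du ≈ 6.666667.
L_3 ≈ 9.481481.
Error ≈ 6.666667 − 9.481481 ≈ -2.8148.

-2.8148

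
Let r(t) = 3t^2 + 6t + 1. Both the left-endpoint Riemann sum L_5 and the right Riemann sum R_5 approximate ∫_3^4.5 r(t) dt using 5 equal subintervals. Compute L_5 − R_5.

L_5 = 93.03.
R_5 = 105.855.
L_5 − R_5 = -12.825.

-12.825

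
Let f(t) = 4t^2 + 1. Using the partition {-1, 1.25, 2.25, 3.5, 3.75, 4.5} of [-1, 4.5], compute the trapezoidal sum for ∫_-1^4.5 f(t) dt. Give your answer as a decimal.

Subinterval widths: 2.25, 1, 1.25, 0.25, 0.75.
f(-1) = 5, f(1.25) = 7.25, f(2.25) = 21.25, f(3.5) = 50, f(3.75) = 57.25, f(4.5) = 82.
On each subinterval the trapezoid contributes (Δt_i/2)·[f(t_{i-1}) + f(t_i)].
Sum = 138.1875.

138.1875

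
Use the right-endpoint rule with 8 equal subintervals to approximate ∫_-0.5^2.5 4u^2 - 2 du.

Δu = (2.5 − (-0.5))/8 = 0.375.
Right endpoints: -0.125, 0.25, 0.625, 1, 1.375, 1.75, 2.125, 2.5.
f(-0.125) = -1.9375, f(0.25) = -1.75, f(0.625) = -0.4375, f(1) = 2, f(1.375) = 5.5625, f(1.75) = 10.25, f(2.125) = 16.0625, f(2.5) = 23.
Sum = Δu · [f(-0.125) + f(0.25) + f(0.625) + ...].
Sum = 19.78125.

19.78125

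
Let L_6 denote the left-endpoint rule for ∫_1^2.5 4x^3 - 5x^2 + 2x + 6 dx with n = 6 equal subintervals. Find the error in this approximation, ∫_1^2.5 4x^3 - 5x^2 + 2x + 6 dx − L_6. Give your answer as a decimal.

4.15625

Exact integral: ∫_1^2.5 f(x) dx = 27.9375.
L_6 = 23.78125.
Error = 27.9375 − 23.78125 = 4.15625.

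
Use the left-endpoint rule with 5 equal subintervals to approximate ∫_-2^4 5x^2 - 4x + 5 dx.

111.6

Δx = (4 − (-2))/5 = 1.2.
Left endpoints: -2, -0.8, 0.4, 1.6, 2.8.
f(-2) = 33, f(-0.8) = 11.4, f(0.4) = 4.2, f(1.6) = 11.4, f(2.8) = 33.
Sum = Δx · [f(-2) + f(-0.8) + f(0.4) + f(1.6) + f(2.8)].
Sum = 111.6.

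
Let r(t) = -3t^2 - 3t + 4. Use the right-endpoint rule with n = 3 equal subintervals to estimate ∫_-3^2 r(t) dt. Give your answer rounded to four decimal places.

-14.4444

Δt = (2 − (-3))/3 = 5/3.
Right endpoints: -4/3, 1/3, 2.
r(-4/3) = 8/3, r(1/3) = 8/3, r(2) = -14.
Sum = Δt · [r(-4/3) + r(1/3) + r(2)].
Sum ≈ -14.4444.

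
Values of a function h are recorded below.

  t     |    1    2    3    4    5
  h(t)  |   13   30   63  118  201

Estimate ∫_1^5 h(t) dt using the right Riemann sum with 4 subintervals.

Δt = 1.
Sum = 1·[30 + 63 + 118 + 201] = 412.

412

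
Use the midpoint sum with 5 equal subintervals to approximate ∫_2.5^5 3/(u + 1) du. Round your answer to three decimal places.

Δu = (5 − 2.5)/5 = 0.5.
Midpoints: 2.75, 3.25, 3.75, 4.25, 4.75.
f(2.75) = 0.8, f(3.25) = 12/17, f(3.75) = 12/19, f(4.25) = 4/7, f(4.75) = 12/23.
Sum = Δu · [f(2.75) + f(3.25) + f(3.75) + f(4.25) + f(4.75)].
Sum ≈ 1.615.

1.615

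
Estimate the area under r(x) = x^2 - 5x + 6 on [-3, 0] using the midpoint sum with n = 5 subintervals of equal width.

Δx = (0 − (-3))/5 = 0.6.
Midpoints: -2.7, -2.1, -1.5, -0.9, -0.3.
r(-2.7) = 26.79, r(-2.1) = 20.91, r(-1.5) = 15.75, r(-0.9) = 11.31, r(-0.3) = 7.59.
Sum = Δx · [r(-2.7) + r(-2.1) + r(-1.5) + r(-0.9) + r(-0.3)].
Sum = 49.41.

49.41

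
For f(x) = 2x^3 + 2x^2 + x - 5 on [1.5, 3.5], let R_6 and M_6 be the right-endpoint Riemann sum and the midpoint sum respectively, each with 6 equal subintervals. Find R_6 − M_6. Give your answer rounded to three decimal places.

17.778

R_6 ≈ 111.29630.
M_6 ≈ 93.51852.
R_6 − M_6 ≈ 17.778.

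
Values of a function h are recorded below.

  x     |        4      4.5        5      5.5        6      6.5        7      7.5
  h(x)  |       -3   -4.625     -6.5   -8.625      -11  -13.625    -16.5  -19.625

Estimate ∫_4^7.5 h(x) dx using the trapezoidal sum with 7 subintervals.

Δx = 0.5.
T_7 = (0.5/2)·[(-3) + 2·(-4.625) + 2·(-6.5) + 2·(-8.625) + 2·(-11) + 2·(-13.625) + 2·(-16.5) + (-19.625)] = -36.09375.

-36.09375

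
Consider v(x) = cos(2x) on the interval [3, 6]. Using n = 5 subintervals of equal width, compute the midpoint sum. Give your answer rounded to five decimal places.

Δx = (6 − 3)/5 = 0.6.
Midpoints: 3.3, 3.9, 4.5, 5.1, 5.7.
v(3.3) ≈ 0.95023, v(3.9) ≈ 0.05396, v(4.5) ≈ -0.91113, v(5.1) ≈ -0.71427, v(5.7) ≈ 0.39349.
Sum = Δx · [v(3.3) + v(3.9) + v(4.5) + v(5.1) + v(5.7)].
Sum ≈ -0.13663.

-0.13663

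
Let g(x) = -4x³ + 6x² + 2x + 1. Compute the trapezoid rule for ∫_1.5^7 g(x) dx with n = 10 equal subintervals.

Δx = (7 − 1.5)/10 = 0.55.
g(1.5) = 4, g(2.05) = -4.1455, g(2.6) = -23.544, g(3.15) = -58.1885, g(3.7) = -112.072, g(4.25) = -189.1875, g(4.8) = -293.528, g(5.35) = -429.0865, g(5.9) = -599.856, g(6.45) = -809.8295, g(7) = -1063.
T_10 = (Δx/2)·[g(x_0) + 2g(x_1) + ... + 2g(x_{9}) + g(x_10)].
Sum = -1676.915625.

-1676.915625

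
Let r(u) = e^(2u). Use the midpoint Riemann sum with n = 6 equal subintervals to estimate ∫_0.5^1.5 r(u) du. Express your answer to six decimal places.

8.643555

Δu = (1.5 − 0.5)/6 = 1/6.
Midpoints: 7/12, 0.75, 11/12, 13/12, 1.25, 17/12.
r(7/12) ≈ 3.211271, r(0.75) ≈ 4.481689, r(11/12) ≈ 6.254701, r(13/12) ≈ 8.729138, r(1.25) ≈ 12.182494, r(17/12) ≈ 17.002040.
Sum = Δu · [r(7/12) + r(0.75) + r(11/12) + ...].
Sum ≈ 8.643555.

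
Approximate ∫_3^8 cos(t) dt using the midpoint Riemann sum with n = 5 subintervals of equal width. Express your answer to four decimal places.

Δt = (8 − 3)/5 = 1.
Midpoints: 3.5, 4.5, 5.5, 6.5, 7.5.
f(3.5) ≈ -0.9365, f(4.5) ≈ -0.2108, f(5.5) ≈ 0.7087, f(6.5) ≈ 0.9766, f(7.5) ≈ 0.3466.
Sum = Δt · [f(3.5) + f(4.5) + f(5.5) + f(6.5) + f(7.5)].
Sum ≈ 0.8846.

0.8846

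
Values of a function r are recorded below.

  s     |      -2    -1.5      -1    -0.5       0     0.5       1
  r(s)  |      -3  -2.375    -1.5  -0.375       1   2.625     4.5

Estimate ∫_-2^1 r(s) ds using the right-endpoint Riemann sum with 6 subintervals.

Δs = 0.5.
Sum = 0.5·[(-2.375) + (-1.5) + (-0.375) + 1 + 2.625 + 4.5] = 1.9375.

1.9375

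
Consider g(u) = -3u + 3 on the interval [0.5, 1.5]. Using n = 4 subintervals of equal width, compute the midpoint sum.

Δu = (1.5 − 0.5)/4 = 0.25.
Midpoints: 0.625, 0.875, 1.125, 1.375.
g(0.625) = 1.125, g(0.875) = 0.375, g(1.125) = -0.375, g(1.375) = -1.125.
Sum = Δu · [g(0.625) + g(0.875) + g(1.125) + g(1.375)].
Sum = 0.

0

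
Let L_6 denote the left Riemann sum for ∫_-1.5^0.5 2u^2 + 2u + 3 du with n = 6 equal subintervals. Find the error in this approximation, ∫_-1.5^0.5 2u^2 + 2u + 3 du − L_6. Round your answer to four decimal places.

Exact integral: ∫_-1.5^0.5 f(u) du ≈ 6.333333.
L_6 ≈ 6.407407.
Error ≈ 6.333333 − 6.407407 ≈ -0.0741.

-0.0741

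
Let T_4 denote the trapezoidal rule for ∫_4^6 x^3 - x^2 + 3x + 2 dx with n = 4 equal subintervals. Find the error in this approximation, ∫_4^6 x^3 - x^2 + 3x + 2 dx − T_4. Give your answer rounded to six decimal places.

Exact integral: ∫_4^6 f(x) dx ≈ 243.33333333.
T_4 = 244.5.
Error ≈ 243.33333333 − 244.5 ≈ -1.166667.

-1.166667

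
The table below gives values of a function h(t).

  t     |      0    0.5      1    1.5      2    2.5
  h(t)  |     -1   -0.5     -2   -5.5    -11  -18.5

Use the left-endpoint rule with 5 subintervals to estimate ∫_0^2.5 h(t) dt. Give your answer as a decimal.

-10

Δt = 0.5.
Sum = 0.5·[(-1) + (-0.5) + (-2) + (-5.5) + (-11)] = -10.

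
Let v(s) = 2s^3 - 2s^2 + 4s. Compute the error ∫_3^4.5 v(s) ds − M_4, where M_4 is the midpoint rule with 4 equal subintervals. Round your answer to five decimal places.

Exact integral: ∫_3^4.5 v(s) ds = 144.28125.
M_4 ≈ 143.9208984.
Error ≈ 144.28125 − 143.9208984 ≈ 0.36035.

0.36035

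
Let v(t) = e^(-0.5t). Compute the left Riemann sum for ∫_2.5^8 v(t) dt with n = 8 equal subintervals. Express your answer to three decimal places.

0.634

Δt = (8 − 2.5)/8 = 0.6875.
Left endpoints: 2.5, 3.1875, 3.875, 4.5625, 5.25, 5.9375, 6.625, 7.3125.
v(2.5) ≈ 0.287, v(3.1875) ≈ 0.203, v(3.875) ≈ 0.144, v(4.5625) ≈ 0.102, v(5.25) ≈ 0.072, v(5.9375) ≈ 0.051, v(6.625) ≈ 0.036, v(7.3125) ≈ 0.026.
Sum = Δt · [v(2.5) + v(3.1875) + v(3.875) + ...].
Sum ≈ 0.634.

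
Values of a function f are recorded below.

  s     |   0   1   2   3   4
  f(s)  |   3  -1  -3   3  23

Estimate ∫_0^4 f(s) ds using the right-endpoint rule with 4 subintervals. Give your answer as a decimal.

22

Δs = 1.
Sum = 1·[(-1) + (-3) + 3 + 23] = 22.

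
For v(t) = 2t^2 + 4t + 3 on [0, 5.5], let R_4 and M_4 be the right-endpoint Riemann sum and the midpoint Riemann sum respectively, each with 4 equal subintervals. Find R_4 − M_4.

R_4 = 248.1015625.
M_4 = 186.18359375.
R_4 − M_4 = 61.91796875.

61.91796875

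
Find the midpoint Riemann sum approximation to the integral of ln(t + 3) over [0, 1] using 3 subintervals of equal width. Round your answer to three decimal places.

Δt = (1 − 0)/3 = 1/3.
Midpoints: 1/6, 0.5, 5/6.
f(1/6) ≈ 1.153, f(0.5) ≈ 1.253, f(5/6) ≈ 1.344.
Sum = Δt · [f(1/6) + f(0.5) + f(5/6)].
Sum ≈ 1.250.

1.250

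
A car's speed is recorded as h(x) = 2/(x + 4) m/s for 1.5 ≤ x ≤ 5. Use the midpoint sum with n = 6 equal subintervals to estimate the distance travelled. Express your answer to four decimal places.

0.9844

Δx = (5 − 1.5)/6 = 7/12.
Midpoints: 43/24, 2.375, 71/24, 85/24, 4.125, 113/24.
h(43/24) = 48/139, h(2.375) = 16/51, h(71/24) = 48/167, h(85/24) = 48/181, h(4.125) = 16/65, h(113/24) = 48/209.
Sum = Δx · [h(43/24) + h(2.375) + h(71/24) + ...].
Sum ≈ 0.9844.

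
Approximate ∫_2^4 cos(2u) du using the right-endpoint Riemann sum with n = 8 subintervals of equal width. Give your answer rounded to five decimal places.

Δu = (4 − 2)/8 = 0.25.
Right endpoints: 2.25, 2.5, 2.75, 3, 3.25, 3.5, 3.75, 4.
f(2.25) ≈ -0.21080, f(2.5) ≈ 0.28366, f(2.75) ≈ 0.70867, f(3) ≈ 0.96017, f(3.25) ≈ 0.97659, f(3.5) ≈ 0.75390, f(3.75) ≈ 0.34664, f(4) ≈ -0.14550.
Sum = Δu · [f(2.25) + f(2.5) + f(2.75) + ...].
Sum ≈ 0.91833.

0.91833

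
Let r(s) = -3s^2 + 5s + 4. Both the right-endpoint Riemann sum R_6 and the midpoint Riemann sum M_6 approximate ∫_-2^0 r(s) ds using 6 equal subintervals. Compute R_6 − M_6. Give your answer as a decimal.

3.5

R_6 ≈ -6.444444.
M_6 ≈ -9.944444.
R_6 − M_6 = 3.5.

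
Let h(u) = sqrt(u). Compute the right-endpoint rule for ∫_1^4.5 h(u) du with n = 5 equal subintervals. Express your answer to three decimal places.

Δu = (4.5 − 1)/5 = 0.7.
Right endpoints: 1.7, 2.4, 3.1, 3.8, 4.5.
h(1.7) ≈ 1.304, h(2.4) ≈ 1.549, h(3.1) ≈ 1.761, h(3.8) ≈ 1.949, h(4.5) ≈ 2.121.
Sum = Δu · [h(1.7) + h(2.4) + h(3.1) + h(3.8) + h(4.5)].
Sum ≈ 6.079.

6.079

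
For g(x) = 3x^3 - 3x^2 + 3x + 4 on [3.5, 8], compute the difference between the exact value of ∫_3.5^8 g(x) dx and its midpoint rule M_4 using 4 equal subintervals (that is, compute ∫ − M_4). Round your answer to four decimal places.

Exact integral: ∫_3.5^8 g(x) dx = 2585.953125.
M_4 ≈ 2562.815918.
Error ≈ 2585.953125 − 2562.815918 ≈ 23.1372.

23.1372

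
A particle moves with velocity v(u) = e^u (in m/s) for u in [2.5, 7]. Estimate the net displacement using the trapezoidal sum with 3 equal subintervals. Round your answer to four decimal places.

Δu = (7 − 2.5)/3 = 1.5.
v(2.5) ≈ 12.1825, v(4) ≈ 54.5982, v(5.5) ≈ 244.6919, v(7) ≈ 1096.6332.
T_3 = (Δu/2)·[v(u_0) + 2v(u_1) + 2v(u_2) + v(u_3)].
Sum ≈ 1280.5469.

1280.5469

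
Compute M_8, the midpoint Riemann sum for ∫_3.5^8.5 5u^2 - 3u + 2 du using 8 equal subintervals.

Δu = (8.5 − 3.5)/8 = 0.625.
Midpoints: 3.8125, 4.4375, 5.0625, 5.6875, 6.3125, 6.9375, 7.5625, 8.1875.
f(3.8125) = 63.23828125, f(4.4375) = 87.14453125, f(5.0625) = 114.95703125, f(5.6875) = 146.67578125, f(6.3125) = 182.30078125, f(6.9375) = 221.83203125, f(7.5625) = 265.26953125, f(8.1875) = 312.61328125.
Sum = Δu · [f(3.8125) + f(4.4375) + f(5.0625) + ...].
Sum = 871.26953125.

871.26953125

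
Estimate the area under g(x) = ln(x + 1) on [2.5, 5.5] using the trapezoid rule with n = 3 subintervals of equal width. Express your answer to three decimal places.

4.771

Δx = (5.5 − 2.5)/3 = 1.
g(2.5) ≈ 1.253, g(3.5) ≈ 1.504, g(4.5) ≈ 1.705, g(5.5) ≈ 1.872.
T_3 = (Δx/2)·[g(x_0) + 2g(x_1) + 2g(x_2) + g(x_3)].
Sum ≈ 4.771.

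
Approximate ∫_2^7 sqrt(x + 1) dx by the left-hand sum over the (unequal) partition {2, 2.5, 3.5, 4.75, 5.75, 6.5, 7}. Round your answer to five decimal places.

Subinterval widths: 0.5, 1, 1.25, 1, 0.75, 0.5.
Left endpoints: 2, 2.5, 3.5, 4.75, 5.75, 6.5.
f(2) ≈ 1.73205, f(2.5) ≈ 1.87083, f(3.5) ≈ 2.12132, f(4.75) ≈ 2.39792, f(5.75) ≈ 2.59808, f(6.5) ≈ 2.73861.
Sum = Σ Δx_i · f(x_i).
Sum ≈ 11.10428.

11.10428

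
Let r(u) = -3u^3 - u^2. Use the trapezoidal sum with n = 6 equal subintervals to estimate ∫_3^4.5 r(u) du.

-268.71484375

Δu = (4.5 − 3)/6 = 0.25.
r(3) = -90, r(3.25) = -113.546875, r(3.5) = -140.875, r(3.75) = -172.265625, r(4) = -208, r(4.25) = -248.359375, r(4.5) = -293.625.
T_6 = (Δu/2)·[r(u_0) + 2r(u_1) + ... + 2r(u_{5}) + r(u_6)].
Sum = -268.71484375.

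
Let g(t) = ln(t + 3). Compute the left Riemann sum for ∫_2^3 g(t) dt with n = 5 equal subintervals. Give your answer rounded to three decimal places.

1.685

Δt = (3 − 2)/5 = 0.2.
Left endpoints: 2, 2.2, 2.4, 2.6, 2.8.
g(2) ≈ 1.609, g(2.2) ≈ 1.649, g(2.4) ≈ 1.686, g(2.6) ≈ 1.723, g(2.8) ≈ 1.758.
Sum = Δt · [g(2) + g(2.2) + g(2.4) + g(2.6) + g(2.8)].
Sum ≈ 1.685.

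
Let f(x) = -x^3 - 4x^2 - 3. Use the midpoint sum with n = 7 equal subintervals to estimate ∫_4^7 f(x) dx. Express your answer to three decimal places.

-916.309

Δx = (7 − 4)/7 = 3/7.
Midpoints: 59/14, 65/14, 71/14, 5.5, 83/14, 89/14, 95/14.
f(59/14) = -408547/2744, f(65/14) = -519457/2744, f(71/14) = -648439/2744, f(5.5) = -290.375, f(83/14) = -965803/2744, f(89/14) = -1156777/2744, f(95/14) = -1371007/2744.
Sum = Δx · [f(59/14) + f(65/14) + f(71/14) + ...].
Sum ≈ -916.309.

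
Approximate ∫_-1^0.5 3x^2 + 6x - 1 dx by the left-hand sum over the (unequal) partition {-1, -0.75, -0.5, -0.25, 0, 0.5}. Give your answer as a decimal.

-3.84375

Subinterval widths: 0.25, 0.25, 0.25, 0.25, 0.5.
Left endpoints: -1, -0.75, -0.5, -0.25, 0.
f(-1) = -4, f(-0.75) = -3.8125, f(-0.5) = -3.25, f(-0.25) = -2.3125, f(0) = -1.
Sum = Σ Δx_i · f(x_i).
Sum = -3.84375.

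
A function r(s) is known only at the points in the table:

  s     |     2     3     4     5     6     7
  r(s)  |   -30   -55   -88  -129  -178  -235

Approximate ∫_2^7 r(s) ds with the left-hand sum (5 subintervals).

-480

Δs = 1.
Sum = 1·[(-30) + (-55) + (-88) + (-129) + (-178)] = -480.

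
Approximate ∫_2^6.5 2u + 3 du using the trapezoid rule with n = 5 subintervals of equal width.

Δu = (6.5 − 2)/5 = 0.9.
f(2) = 7, f(2.9) = 8.8, f(3.8) = 10.6, f(4.7) = 12.4, f(5.6) = 14.2, f(6.5) = 16.
T_5 = (Δu/2)·[f(u_0) + 2f(u_1) + ... + 2f(u_{4}) + f(u_5)].
Sum = 51.75.

51.75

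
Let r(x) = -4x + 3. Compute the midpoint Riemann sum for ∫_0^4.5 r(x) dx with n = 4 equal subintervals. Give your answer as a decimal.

-27

Δx = (4.5 − 0)/4 = 1.125.
Midpoints: 0.5625, 1.6875, 2.8125, 3.9375.
r(0.5625) = 0.75, r(1.6875) = -3.75, r(2.8125) = -8.25, r(3.9375) = -12.75.
Sum = Δx · [r(0.5625) + r(1.6875) + r(2.8125) + r(3.9375)].
Sum = -27.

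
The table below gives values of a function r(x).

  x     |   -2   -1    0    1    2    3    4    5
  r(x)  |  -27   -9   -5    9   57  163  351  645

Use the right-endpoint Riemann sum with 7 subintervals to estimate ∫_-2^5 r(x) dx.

1211

Δx = 1.
Sum = 1·[(-9) + (-5) + 9 + 57 + 163 + 351 + 645] = 1211.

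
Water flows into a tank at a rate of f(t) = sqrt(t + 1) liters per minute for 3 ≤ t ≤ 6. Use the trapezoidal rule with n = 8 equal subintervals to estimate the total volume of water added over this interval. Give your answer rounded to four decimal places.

7.0128

Δt = (6 − 3)/8 = 0.375.
f(3) ≈ 2.0000, f(3.375) ≈ 2.0917, f(3.75) ≈ 2.1794, f(4.125) ≈ 2.2638, f(4.5) ≈ 2.3452, f(4.875) ≈ 2.4238, f(5.25) ≈ 2.5000, f(5.625) ≈ 2.5739, f(6) ≈ 2.6458.
T_8 = (Δt/2)·[f(t_0) + 2f(t_1) + ... + 2f(t_{7}) + f(t_8)].
Sum ≈ 7.0128.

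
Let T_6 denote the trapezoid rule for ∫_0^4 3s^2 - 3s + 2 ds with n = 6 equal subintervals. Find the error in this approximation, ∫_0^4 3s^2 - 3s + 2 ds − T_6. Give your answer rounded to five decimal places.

Exact integral: ∫_0^4 f(s) ds = 48.
T_6 ≈ 48.8888889.
Error ≈ 48 − 48.8888889 ≈ -0.88889.

-0.88889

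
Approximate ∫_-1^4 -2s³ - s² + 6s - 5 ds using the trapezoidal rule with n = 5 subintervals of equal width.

-137.5

Δs = (4 − (-1))/5 = 1.
f(-1) = -10, f(0) = -5, f(1) = -2, f(2) = -13, f(3) = -50, f(4) = -125.
T_5 = (Δs/2)·[f(s_0) + 2f(s_1) + ... + 2f(s_{4}) + f(s_5)].
Sum = -137.5.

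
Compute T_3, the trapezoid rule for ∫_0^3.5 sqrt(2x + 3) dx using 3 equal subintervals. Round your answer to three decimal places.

Δx = (3.5 − 0)/3 = 7/6.
f(0) ≈ 1.732, f(7/6) ≈ 2.309, f(7/3) ≈ 2.769, f(3.5) ≈ 3.162.
T_3 = (Δx/2)·[f(x_0) + 2f(x_1) + 2f(x_2) + f(x_3)].
Sum ≈ 8.780.

8.780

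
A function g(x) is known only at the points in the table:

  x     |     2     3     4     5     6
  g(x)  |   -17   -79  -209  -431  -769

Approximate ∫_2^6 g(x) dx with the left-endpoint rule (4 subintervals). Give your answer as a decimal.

Δx = 1.
Sum = 1·[(-17) + (-79) + (-209) + (-431)] = -736.

-736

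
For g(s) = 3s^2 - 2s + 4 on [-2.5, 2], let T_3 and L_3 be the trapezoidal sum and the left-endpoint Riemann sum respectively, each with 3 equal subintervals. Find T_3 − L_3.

T_3 = 48.9375.
L_3 = 60.75.
T_3 − L_3 = -11.8125.

-11.8125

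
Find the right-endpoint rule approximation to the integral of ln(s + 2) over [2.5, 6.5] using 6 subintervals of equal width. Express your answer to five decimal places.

7.63034

Δs = (6.5 − 2.5)/6 = 2/3.
Right endpoints: 19/6, 23/6, 4.5, 31/6, 35/6, 6.5.
f(19/6) ≈ 1.64223, f(23/6) ≈ 1.76359, f(4.5) ≈ 1.87180, f(31/6) ≈ 1.96944, f(35/6) ≈ 2.05839, f(6.5) ≈ 2.14007.
Sum = Δs · [f(19/6) + f(23/6) + f(4.5) + ...].
Sum ≈ 7.63034.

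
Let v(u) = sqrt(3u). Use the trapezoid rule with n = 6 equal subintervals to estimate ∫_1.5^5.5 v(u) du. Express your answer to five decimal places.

Δu = (5.5 − 1.5)/6 = 2/3.
v(1.5) ≈ 2.12132, v(13/6) ≈ 2.54951, v(17/6) ≈ 2.91548, v(3.5) ≈ 3.24037, v(25/6) ≈ 3.53553, v(29/6) ≈ 3.80789, v(5.5) ≈ 4.06202.
T_6 = (Δu/2)·[v(u_0) + 2v(u_1) + ... + 2v(u_{5}) + v(u_6)].
Sum ≈ 12.76030.

12.76030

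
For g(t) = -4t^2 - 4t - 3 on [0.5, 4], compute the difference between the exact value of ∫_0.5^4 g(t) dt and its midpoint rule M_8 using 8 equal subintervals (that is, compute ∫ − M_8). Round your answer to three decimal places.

-0.223

Exact integral: ∫_0.5^4 g(t) dt ≈ -127.16667.
M_8 ≈ -126.94336.
Error ≈ -127.16667 − (-126.94336) ≈ -0.223.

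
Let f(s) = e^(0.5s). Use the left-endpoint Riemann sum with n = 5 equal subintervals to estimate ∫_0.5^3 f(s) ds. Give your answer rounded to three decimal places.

5.629

Δs = (3 − 0.5)/5 = 0.5.
Left endpoints: 0.5, 1, 1.5, 2, 2.5.
f(0.5) ≈ 1.284, f(1) ≈ 1.649, f(1.5) ≈ 2.117, f(2) ≈ 2.718, f(2.5) ≈ 3.490.
Sum = Δs · [f(0.5) + f(1) + f(1.5) + f(2) + f(2.5)].
Sum ≈ 5.629.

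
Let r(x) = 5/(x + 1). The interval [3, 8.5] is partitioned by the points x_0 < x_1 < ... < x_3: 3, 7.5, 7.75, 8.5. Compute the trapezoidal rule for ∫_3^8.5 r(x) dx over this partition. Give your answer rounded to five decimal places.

4.69264

Subinterval widths: 4.5, 0.25, 0.75.
r(3) = 1.25, r(7.5) = 10/17, r(7.75) = 4/7, r(8.5) = 10/19.
On each subinterval the trapezoid contributes (Δx_i/2)·[r(x_{i-1}) + r(x_i)].
Sum ≈ 4.69264.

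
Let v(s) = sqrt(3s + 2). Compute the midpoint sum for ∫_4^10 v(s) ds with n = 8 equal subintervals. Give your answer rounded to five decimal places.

28.58898

Δs = (10 − 4)/8 = 0.75.
Midpoints: 4.375, 5.125, 5.875, 6.625, 7.375, 8.125, 8.875, 9.625.
v(4.375) ≈ 3.88909, v(5.125) ≈ 4.16833, v(5.875) ≈ 4.43001, v(6.625) ≈ 4.67707, v(7.375) ≈ 4.91172, v(8.125) ≈ 5.13566, v(8.875) ≈ 5.35023, v(9.625) ≈ 5.55653.
Sum = Δs · [v(4.375) + v(5.125) + v(5.875) + ...].
Sum ≈ 28.58898.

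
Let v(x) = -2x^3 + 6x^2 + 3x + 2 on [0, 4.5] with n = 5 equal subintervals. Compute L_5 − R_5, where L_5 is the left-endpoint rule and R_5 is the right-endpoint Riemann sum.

L_5 = 33.3.
R_5 = -9.225.
L_5 − R_5 = 42.525.

42.525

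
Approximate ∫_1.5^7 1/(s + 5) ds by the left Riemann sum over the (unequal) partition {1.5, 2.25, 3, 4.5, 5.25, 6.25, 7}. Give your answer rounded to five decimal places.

0.64951

Subinterval widths: 0.75, 0.75, 1.5, 0.75, 1, 0.75.
Left endpoints: 1.5, 2.25, 3, 4.5, 5.25, 6.25.
f(1.5) = 2/13, f(2.25) = 4/29, f(3) = 0.125, f(4.5) = 2/19, f(5.25) = 4/41, f(6.25) = 4/45.
Sum = Σ Δs_i · f(s_i).
Sum ≈ 0.64951.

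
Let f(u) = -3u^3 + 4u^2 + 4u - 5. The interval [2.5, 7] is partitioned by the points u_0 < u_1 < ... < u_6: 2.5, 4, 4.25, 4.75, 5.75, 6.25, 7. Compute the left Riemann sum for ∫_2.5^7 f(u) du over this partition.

Subinterval widths: 1.5, 0.25, 0.5, 1, 0.5, 0.75.
Left endpoints: 2.5, 4, 4.25, 4.75, 5.75, 6.25.
f(2.5) = -16.875, f(4) = -117, f(4.25) = -146.046875, f(4.75) = -217.265625, f(5.75) = -420.078125, f(6.25) = -556.171875.
Sum = Σ Δu_i · f(u_i).
Sum = -972.01953125.

-972.01953125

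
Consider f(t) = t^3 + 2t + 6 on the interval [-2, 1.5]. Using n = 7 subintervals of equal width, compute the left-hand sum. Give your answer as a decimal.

Δt = (1.5 − (-2))/7 = 0.5.
Left endpoints: -2, -1.5, -1, -0.5, 0, 0.5, 1.
f(-2) = -6, f(-1.5) = -0.375, f(-1) = 3, f(-0.5) = 4.875, f(0) = 6, f(0.5) = 7.125, f(1) = 9.
Sum = Δt · [f(-2) + f(-1.5) + f(-1) + ...].
Sum = 11.8125.

11.8125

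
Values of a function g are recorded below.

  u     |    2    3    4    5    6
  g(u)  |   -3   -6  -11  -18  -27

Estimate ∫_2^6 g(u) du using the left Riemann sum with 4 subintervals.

-38

Δu = 1.
Sum = 1·[(-3) + (-6) + (-11) + (-18)] = -38.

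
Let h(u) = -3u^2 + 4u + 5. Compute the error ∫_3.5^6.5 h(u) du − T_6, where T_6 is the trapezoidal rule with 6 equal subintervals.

0.375

Exact integral: ∫_3.5^6.5 h(u) du = -156.75.
T_6 = -157.125.
Error = -156.75 − (-157.125) = 0.375.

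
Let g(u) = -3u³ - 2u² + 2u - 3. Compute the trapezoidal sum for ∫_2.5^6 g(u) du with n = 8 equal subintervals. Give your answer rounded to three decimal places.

-1061.531

Δu = (6 − 2.5)/8 = 0.4375.
g(2.5) = -57.375, g(2.9375) = -370381/4096, g(3.375) = -68793/512, g(3.8125) = -781071/4096, g(4.25) = -260.921875, g(4.6875) = -1419513/4096, g(5.125) = -229947/512, g(5.5625) = -2335099/4096, g(6) = -711.
T_8 = (Δu/2)·[g(u_0) + 2g(u_1) + ... + 2g(u_{7}) + g(u_8)].
Sum ≈ -1061.531.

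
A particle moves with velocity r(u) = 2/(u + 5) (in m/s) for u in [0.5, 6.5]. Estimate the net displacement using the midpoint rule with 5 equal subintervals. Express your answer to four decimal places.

1.4722

Δu = (6.5 − 0.5)/5 = 1.2.
Midpoints: 1.1, 2.3, 3.5, 4.7, 5.9.
r(1.1) = 20/61, r(2.3) = 20/73, r(3.5) = 4/17, r(4.7) = 20/97, r(5.9) = 20/109.
Sum = Δu · [r(1.1) + r(2.3) + r(3.5) + r(4.7) + r(5.9)].
Sum ≈ 1.4722.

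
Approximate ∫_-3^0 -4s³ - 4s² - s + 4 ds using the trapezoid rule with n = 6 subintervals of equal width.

63.25

Δs = (0 − (-3))/6 = 0.5.
f(-3) = 79, f(-2.5) = 44, f(-2) = 22, f(-1.5) = 10, f(-1) = 5, f(-0.5) = 4, f(0) = 4.
T_6 = (Δs/2)·[f(s_0) + 2f(s_1) + ... + 2f(s_{5}) + f(s_6)].
Sum = 63.25.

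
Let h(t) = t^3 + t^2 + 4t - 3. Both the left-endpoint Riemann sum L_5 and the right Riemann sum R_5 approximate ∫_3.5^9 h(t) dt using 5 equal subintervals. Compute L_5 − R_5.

L_5 = 1547.0675.
R_5 = 2401.63.
L_5 − R_5 = -854.5625.

-854.5625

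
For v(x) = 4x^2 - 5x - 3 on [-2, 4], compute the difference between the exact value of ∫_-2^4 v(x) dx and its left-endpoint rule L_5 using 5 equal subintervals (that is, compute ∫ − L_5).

5.04

Exact integral: ∫_-2^4 v(x) dx = 48.
L_5 = 42.96.
Error = 48 − 42.96 = 5.04.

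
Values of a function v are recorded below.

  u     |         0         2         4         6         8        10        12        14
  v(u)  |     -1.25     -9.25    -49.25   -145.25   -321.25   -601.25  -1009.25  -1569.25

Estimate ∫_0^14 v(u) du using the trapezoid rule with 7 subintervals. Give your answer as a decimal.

Δu = 2.
T_7 = (2/2)·[(-1.25) + 2·(-9.25) + 2·(-49.25) + 2·(-145.25) + 2·(-321.25) + 2·(-601.25) + 2·(-1009.25) + (-1569.25)] = -5841.5.

-5841.5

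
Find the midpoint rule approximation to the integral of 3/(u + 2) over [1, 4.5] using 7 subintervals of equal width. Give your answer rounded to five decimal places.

2.31685

Δu = (4.5 − 1)/7 = 0.5.
Midpoints: 1.25, 1.75, 2.25, 2.75, 3.25, 3.75, 4.25.
f(1.25) = 12/13, f(1.75) = 0.8, f(2.25) = 12/17, f(2.75) = 12/19, f(3.25) = 4/7, f(3.75) = 12/23, f(4.25) = 0.48.
Sum = Δu · [f(1.25) + f(1.75) + f(2.25) + ...].
Sum ≈ 2.31685.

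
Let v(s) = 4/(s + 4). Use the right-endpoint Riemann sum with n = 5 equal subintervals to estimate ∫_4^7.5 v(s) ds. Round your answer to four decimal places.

1.3997

Δs = (7.5 − 4)/5 = 0.7.
Right endpoints: 4.7, 5.4, 6.1, 6.8, 7.5.
v(4.7) = 40/87, v(5.4) = 20/47, v(6.1) = 40/101, v(6.8) = 10/27, v(7.5) = 8/23.
Sum = Δs · [v(4.7) + v(5.4) + v(6.1) + v(6.8) + v(7.5)].
Sum ≈ 1.3997.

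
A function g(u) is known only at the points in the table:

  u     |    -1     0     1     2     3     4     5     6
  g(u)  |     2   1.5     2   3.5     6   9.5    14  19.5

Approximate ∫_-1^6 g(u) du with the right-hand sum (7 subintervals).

Δu = 1.
Sum = 1·[1.5 + 2 + 3.5 + 6 + 9.5 + 14 + 19.5] = 56.

56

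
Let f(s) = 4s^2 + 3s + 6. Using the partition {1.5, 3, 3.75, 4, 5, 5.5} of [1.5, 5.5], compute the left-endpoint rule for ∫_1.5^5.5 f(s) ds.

228.375

Subinterval widths: 1.5, 0.75, 0.25, 1, 0.5.
Left endpoints: 1.5, 3, 3.75, 4, 5.
f(1.5) = 19.5, f(3) = 51, f(3.75) = 73.5, f(4) = 82, f(5) = 121.
Sum = Σ Δs_i · f(s_i).
Sum = 228.375.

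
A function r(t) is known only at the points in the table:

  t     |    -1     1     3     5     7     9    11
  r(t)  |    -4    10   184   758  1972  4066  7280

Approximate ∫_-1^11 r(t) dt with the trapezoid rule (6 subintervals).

Δt = 2.
T_6 = (2/2)·[(-4) + 2·10 + 2·184 + 2·758 + 2·1972 + 2·4066 + 7280] = 21256.

21256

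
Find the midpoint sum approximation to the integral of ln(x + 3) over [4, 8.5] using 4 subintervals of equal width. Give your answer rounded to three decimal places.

9.969

Δx = (8.5 − 4)/4 = 1.125.
Midpoints: 4.5625, 5.6875, 6.8125, 7.9375.
f(4.5625) ≈ 2.023, f(5.6875) ≈ 2.162, f(6.8125) ≈ 2.284, f(7.9375) ≈ 2.392.
Sum = Δx · [f(4.5625) + f(5.6875) + f(6.8125) + f(7.9375)].
Sum ≈ 9.969.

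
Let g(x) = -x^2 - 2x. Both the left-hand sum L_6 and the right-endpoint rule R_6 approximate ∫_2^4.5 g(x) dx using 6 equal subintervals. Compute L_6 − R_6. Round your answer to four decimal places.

8.8542

L_6 ≈ -39.603588.
R_6 ≈ -48.457755.
L_6 − R_6 ≈ 8.8542.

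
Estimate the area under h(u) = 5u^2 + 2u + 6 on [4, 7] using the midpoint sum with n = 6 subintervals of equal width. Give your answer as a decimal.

515.6875

Δu = (7 − 4)/6 = 0.5.
Midpoints: 4.25, 4.75, 5.25, 5.75, 6.25, 6.75.
h(4.25) = 104.8125, h(4.75) = 128.3125, h(5.25) = 154.3125, h(5.75) = 182.8125, h(6.25) = 213.8125, h(6.75) = 247.3125.
Sum = Δu · [h(4.25) + h(4.75) + h(5.25) + ...].
Sum = 515.6875.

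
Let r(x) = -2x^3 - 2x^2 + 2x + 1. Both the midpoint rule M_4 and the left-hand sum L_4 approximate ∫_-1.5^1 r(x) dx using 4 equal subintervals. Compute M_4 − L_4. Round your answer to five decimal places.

-0.26855

M_4 ≈ 0.4052734.
L_4 ≈ 0.6738281.
M_4 − L_4 ≈ -0.26855.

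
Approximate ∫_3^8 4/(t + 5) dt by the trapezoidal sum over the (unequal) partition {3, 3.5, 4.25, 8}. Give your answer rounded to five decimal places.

Subinterval widths: 0.5, 0.75, 3.75.
f(3) = 0.5, f(3.5) = 8/17, f(4.25) = 16/37, f(8) = 4/13.
On each subinterval the trapezoid contributes (Δt_i/2)·[f(t_{i-1}) + f(t_i)].
Sum ≈ 1.96901.

1.96901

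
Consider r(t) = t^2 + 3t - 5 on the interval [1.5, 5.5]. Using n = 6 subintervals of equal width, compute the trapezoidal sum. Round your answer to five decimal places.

Δt = (5.5 − 1.5)/6 = 2/3.
r(1.5) = 1.75, r(13/6) = 223/36, r(17/6) = 415/36, r(3.5) = 17.75, r(25/6) = 895/36, r(29/6) = 1183/36, r(5.5) = 41.75.
T_6 = (Δt/2)·[r(t_0) + 2r(t_1) + ... + 2r(t_{5}) + r(t_6)].
Sum ≈ 76.62963.

76.62963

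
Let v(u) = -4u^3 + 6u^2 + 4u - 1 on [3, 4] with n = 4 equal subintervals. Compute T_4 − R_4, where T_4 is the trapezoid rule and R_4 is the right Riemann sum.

T_4 = -88.375.
R_4 = -101.125.
T_4 − R_4 = 12.75.

12.75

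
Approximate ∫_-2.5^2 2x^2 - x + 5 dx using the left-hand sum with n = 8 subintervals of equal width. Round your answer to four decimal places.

42.3809

Δx = (2 − (-2.5))/8 = 0.5625.
Left endpoints: -2.5, -1.9375, -1.375, -0.8125, -0.25, 0.3125, 0.875, 1.4375.
f(-2.5) = 20, f(-1.9375) = 14.4453125, f(-1.375) = 10.15625, f(-0.8125) = 7.1328125, f(-0.25) = 5.375, f(0.3125) = 4.8828125, f(0.875) = 5.65625, f(1.4375) = 7.6953125.
Sum = Δx · [f(-2.5) + f(-1.9375) + f(-1.375) + ...].
Sum ≈ 42.3809.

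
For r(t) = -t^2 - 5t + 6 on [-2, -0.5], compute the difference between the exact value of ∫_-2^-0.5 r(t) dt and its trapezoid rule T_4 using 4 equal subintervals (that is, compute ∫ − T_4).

Exact integral: ∫_-2^-0.5 r(t) dt = 15.75.
T_4 = 15.71484375.
Error = 15.75 − 15.71484375 = 0.03515625.

0.03515625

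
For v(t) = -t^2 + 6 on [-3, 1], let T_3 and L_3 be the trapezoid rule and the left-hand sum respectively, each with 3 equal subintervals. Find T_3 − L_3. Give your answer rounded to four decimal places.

5.3333

T_3 ≈ 13.481481.
L_3 ≈ 8.148148.
T_3 − L_3 ≈ 5.3333.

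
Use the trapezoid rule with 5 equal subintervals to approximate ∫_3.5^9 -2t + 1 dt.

Δt = (9 − 3.5)/5 = 1.1.
f(3.5) = -6, f(4.6) = -8.2, f(5.7) = -10.4, f(6.8) = -12.6, f(7.9) = -14.8, f(9) = -17.
T_5 = (Δt/2)·[f(t_0) + 2f(t_1) + ... + 2f(t_{4}) + f(t_5)].
Sum = -63.25.

-63.25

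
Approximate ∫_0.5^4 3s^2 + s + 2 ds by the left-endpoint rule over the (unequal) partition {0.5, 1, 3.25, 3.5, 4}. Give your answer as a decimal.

45.484375

Subinterval widths: 0.5, 2.25, 0.25, 0.5.
Left endpoints: 0.5, 1, 3.25, 3.5.
f(0.5) = 3.25, f(1) = 6, f(3.25) = 36.9375, f(3.5) = 42.25.
Sum = Σ Δs_i · f(s_i).
Sum = 45.484375.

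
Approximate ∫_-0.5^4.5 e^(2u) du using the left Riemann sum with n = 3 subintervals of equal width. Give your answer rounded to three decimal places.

499.583

Δu = (4.5 − (-0.5))/3 = 5/3.
Left endpoints: -0.5, 7/6, 17/6.
f(-0.5) ≈ 0.368, f(7/6) ≈ 10.312, f(17/6) ≈ 289.069.
Sum = Δu · [f(-0.5) + f(7/6) + f(17/6)].
Sum ≈ 499.583.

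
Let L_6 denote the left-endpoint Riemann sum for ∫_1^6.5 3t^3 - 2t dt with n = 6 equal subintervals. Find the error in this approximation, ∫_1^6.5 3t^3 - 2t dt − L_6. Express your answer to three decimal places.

345.197

Exact integral: ∫_1^6.5 f(t) dt = 1296.796875.
L_6 ≈ 951.60026.
Error ≈ 1296.796875 − 951.60026 ≈ 345.197.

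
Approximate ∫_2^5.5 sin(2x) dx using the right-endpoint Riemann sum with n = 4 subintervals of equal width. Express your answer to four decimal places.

-0.3468

Δx = (5.5 − 2)/4 = 0.875.
Right endpoints: 2.875, 3.75, 4.625, 5.5.
f(2.875) ≈ -0.5083, f(3.75) ≈ 0.9380, f(4.625) ≈ 0.1739, f(5.5) ≈ -1.0000.
Sum = Δx · [f(2.875) + f(3.75) + f(4.625) + f(5.5)].
Sum ≈ -0.3468.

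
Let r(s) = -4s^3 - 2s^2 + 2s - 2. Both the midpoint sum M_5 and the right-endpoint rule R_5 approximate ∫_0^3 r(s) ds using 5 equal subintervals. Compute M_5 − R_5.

41.4

M_5 = -94.2.
R_5 = -135.6.
M_5 − R_5 = 41.4.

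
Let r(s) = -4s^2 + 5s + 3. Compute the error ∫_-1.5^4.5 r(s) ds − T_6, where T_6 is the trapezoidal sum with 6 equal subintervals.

Exact integral: ∫_-1.5^4.5 r(s) ds = -63.
T_6 = -67.
Error = -63 − (-67) = 4.

4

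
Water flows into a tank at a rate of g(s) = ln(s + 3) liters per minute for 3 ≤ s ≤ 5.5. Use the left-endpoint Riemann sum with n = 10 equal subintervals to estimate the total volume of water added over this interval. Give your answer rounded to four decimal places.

4.8962

Δs = (5.5 − 3)/10 = 0.25.
Left endpoints: 3, 3.25, 3.5, 3.75, 4, 4.25, 4.5, 4.75, 5, 5.25.
g(3) ≈ 1.7918, g(3.25) ≈ 1.8326, g(3.5) ≈ 1.8718, g(3.75) ≈ 1.9095, g(4) ≈ 1.9459, g(4.25) ≈ 1.9810, g(4.5) ≈ 2.0149, g(4.75) ≈ 2.0477, g(5) ≈ 2.0794, g(5.25) ≈ 2.1102.
Sum = Δs · [g(3) + g(3.25) + g(3.5) + ...].
Sum ≈ 4.8962.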